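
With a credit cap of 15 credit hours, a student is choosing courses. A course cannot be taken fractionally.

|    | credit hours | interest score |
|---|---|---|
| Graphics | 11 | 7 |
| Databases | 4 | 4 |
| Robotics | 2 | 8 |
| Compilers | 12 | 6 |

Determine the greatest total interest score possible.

15

Graphics + Robotics: credit hours 11 + 2 = 13 ≤ 15, interest score 7 + 8 = 15.
Robotics + Compilers: credit hours 2 + 12 = 14 ≤ 15, interest score 8 + 6 = 14.
Databases + Robotics: credit hours 4 + 2 = 6 ≤ 15, interest score 4 + 8 = 12.
Best is Graphics and Robotics with total interest score 15.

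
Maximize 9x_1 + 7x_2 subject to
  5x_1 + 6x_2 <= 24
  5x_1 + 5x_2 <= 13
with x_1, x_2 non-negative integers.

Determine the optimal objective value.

Relaxing integrality, the LP optimum is 23.40 at (x_1,x_2) = (2.6, 0), which is not an integer point.
(x_1,x_2)=(2,0): 5·2+6·0=10≤24, 5·2+5·0=10≤13, objective 18.
(x_1,x_2)=(1,1): 5·1+6·1=11≤24, 5·1+5·1=10≤13, objective 16.
No feasible integer point exceeds 18.

18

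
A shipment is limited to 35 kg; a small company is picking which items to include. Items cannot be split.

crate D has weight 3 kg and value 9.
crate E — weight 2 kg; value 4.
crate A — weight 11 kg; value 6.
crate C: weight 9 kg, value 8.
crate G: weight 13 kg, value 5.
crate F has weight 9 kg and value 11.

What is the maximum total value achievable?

This is a 0-1 knapsack instance.
Allowing fractional choices, the relaxed optimum would be about 38.4, but items are indivisible.
crate D + crate C + crate G + crate F: weight 3 + 9 + 13 + 9 = 34 ≤ 35, value 9 + 8 + 5 + 11 = 33.
crate D + crate A + crate C + crate F: weight 3 + 11 + 9 + 9 = 32 ≤ 35, value 9 + 6 + 8 + 11 = 34.
crate D + crate E + crate A + crate C + crate F: weight 3 + 2 + 11 + 9 + 9 = 34 ≤ 35, value 9 + 4 + 6 + 8 + 11 = 38.
Best is crate D, crate E, crate A, crate C, and crate F with total value 38.

38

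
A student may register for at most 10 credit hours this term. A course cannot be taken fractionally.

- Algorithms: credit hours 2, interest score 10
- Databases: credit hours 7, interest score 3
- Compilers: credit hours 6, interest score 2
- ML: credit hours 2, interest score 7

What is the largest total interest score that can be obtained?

Allowing fractional choices, the relaxed optimum would be about 19.6, but courses are indivisible.
Algorithms + Compilers + ML: credit hours 2 + 6 + 2 = 10 ≤ 10, interest score 10 + 2 + 7 = 19.
Algorithms + ML: credit hours 2 + 2 = 4 ≤ 10, interest score 10 + 7 = 17.
Best is Algorithms, Compilers, and ML with total interest score 19.

19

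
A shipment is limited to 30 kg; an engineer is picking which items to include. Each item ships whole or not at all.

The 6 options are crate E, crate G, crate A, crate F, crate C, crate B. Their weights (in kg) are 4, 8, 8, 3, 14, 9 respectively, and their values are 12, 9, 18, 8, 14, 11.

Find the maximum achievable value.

This is an integer program with binary decision variables.
Allowing fractional choices, the relaxed optimum would be about 55.8, but items are indivisible.
crate E + crate A + crate F + crate C: weight 4 + 8 + 3 + 14 = 29 ≤ 30, value 12 + 18 + 8 + 14 = 52.
crate E + crate G + crate A + crate B: weight 4 + 8 + 8 + 9 = 29 ≤ 30, value 12 + 9 + 18 + 11 = 50.
crate E + crate A + crate F + crate B: weight 4 + 8 + 3 + 9 = 24 ≤ 30, value 12 + 18 + 8 + 11 = 49.
Best is crate E, crate A, crate F, and crate C with total value 52.

52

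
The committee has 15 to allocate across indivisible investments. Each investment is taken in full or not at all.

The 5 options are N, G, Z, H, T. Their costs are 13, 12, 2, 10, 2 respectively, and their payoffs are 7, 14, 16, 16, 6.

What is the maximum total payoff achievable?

Z + H: cost 2 + 10 = 12 ≤ 15, payoff 16 + 16 = 32.
Z + H + T: cost 2 + 10 + 2 = 14 ≤ 15, payoff 16 + 16 + 6 = 38.
Best is Z, H, and T with total payoff 38.

38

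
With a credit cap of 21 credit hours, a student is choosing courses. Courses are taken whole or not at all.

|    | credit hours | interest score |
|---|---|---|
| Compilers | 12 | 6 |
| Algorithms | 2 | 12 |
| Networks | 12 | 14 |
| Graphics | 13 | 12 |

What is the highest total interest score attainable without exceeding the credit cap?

26

Algorithms + Graphics: credit hours 2 + 13 = 15 ≤ 21, interest score 12 + 12 = 24.
Algorithms + Networks: credit hours 2 + 12 = 14 ≤ 21, interest score 12 + 14 = 26.
Compilers + Algorithms: credit hours 12 + 2 = 14 ≤ 21, interest score 6 + 12 = 18.
Best is Algorithms and Networks with total interest score 26.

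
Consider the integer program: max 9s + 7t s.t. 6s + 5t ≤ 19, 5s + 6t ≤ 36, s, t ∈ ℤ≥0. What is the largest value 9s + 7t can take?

(s,t)=(3,0): 6·3+5·0=18≤19, 5·3+6·0=15≤36, objective 27.
(s,t)=(2,1): 6·2+5·1=17≤19, 5·2+6·1=16≤36, objective 25.
(s,t)=(2,0): 6·2+5·0=12≤19, 5·2+6·0=10≤36, objective 18.
Maximum is 27 at (s,t)=(3,0).

27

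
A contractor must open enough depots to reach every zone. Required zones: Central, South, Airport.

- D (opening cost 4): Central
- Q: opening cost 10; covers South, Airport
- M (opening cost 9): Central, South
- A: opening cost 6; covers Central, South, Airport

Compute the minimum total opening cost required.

This is an integer covering problem.
A alone covers Central, South, Airport — every zone.
Total opening cost: 6.
No cover costs less than 6.

6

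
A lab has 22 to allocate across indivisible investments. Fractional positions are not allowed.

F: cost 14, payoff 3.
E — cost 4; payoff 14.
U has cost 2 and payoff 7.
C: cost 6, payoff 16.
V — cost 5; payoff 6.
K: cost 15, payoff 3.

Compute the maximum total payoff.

This is a 0-1 knapsack instance.
Allowing fractional choices, the relaxed optimum would be about 44.1, but investments are indivisible.
E + U + C + V: cost 4 + 2 + 6 + 5 = 17 ≤ 22, payoff 14 + 7 + 16 + 6 = 43.
E + U + C: cost 4 + 2 + 6 = 12 ≤ 22, payoff 14 + 7 + 16 = 37.
E + C + V: cost 4 + 6 + 5 = 15 ≤ 22, payoff 14 + 16 + 6 = 36.
Best is E, U, C, and V with total payoff 43.

43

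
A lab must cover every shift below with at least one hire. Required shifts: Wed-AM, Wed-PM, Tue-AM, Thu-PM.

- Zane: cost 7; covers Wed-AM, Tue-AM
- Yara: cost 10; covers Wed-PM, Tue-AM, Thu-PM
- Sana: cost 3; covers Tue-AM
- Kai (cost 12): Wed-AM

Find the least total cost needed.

17

The greedy cost-per-new-shift heuristic would pick Sana, Yara, and Zane for 20, but a cheaper cover exists.
Choose Zane and Yara: together they cover Wed-AM, Wed-PM, Tue-AM, Thu-PM — every shift.
Total cost: 7 + 10 = 17.
No cover costs less than 17.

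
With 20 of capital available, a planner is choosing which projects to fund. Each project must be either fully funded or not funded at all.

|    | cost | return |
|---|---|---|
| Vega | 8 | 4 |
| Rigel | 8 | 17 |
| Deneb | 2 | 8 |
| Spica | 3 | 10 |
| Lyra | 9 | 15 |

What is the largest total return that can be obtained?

Rigel + Spica + Lyra: cost 8 + 3 + 9 = 20 ≤ 20, return 17 + 10 + 15 = 42.
Rigel + Deneb + Lyra: cost 8 + 2 + 9 = 19 ≤ 20, return 17 + 8 + 15 = 40.
Rigel + Deneb + Spica: cost 8 + 2 + 3 = 13 ≤ 20, return 17 + 8 + 10 = 35.
Best is Rigel, Spica, and Lyra with total return 42.

42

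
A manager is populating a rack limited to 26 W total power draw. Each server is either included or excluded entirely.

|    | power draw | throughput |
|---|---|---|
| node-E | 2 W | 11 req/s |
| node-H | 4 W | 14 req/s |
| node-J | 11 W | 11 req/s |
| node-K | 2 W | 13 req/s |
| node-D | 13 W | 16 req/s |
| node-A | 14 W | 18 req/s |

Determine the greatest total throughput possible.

56

This is a 0-1 knapsack instance.
Allowing fractional choices, the relaxed optimum would be about 60.9, but servers are indivisible.
node-E + node-H + node-K + node-A: power draw 2 + 4 + 2 + 14 = 22 ≤ 26, throughput 11 + 14 + 13 + 18 = 56.
node-E + node-H + node-K + node-D: power draw 2 + 4 + 2 + 13 = 21 ≤ 26, throughput 11 + 14 + 13 + 16 = 54.
Best is node-E, node-H, node-K, and node-A with total throughput 56.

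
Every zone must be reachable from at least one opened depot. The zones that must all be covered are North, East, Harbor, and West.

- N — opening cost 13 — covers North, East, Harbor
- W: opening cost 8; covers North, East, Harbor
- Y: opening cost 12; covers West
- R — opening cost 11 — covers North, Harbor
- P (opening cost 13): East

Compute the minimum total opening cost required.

20

Choose W and Y: together they cover North, East, Harbor, West — every zone.
Total opening cost: 8 + 12 = 20.
No cover costs less than 20.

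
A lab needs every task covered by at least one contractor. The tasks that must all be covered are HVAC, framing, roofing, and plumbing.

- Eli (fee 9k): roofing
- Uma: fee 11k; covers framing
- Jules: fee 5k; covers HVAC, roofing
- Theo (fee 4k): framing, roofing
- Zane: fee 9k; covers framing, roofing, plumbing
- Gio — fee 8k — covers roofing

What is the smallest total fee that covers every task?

14

The greedy cost-per-new-task heuristic would pick Theo, Jules, and Zane for 18, but a cheaper cover exists.
Choose Jules and Zane: together they cover HVAC, framing, roofing, plumbing — every task.
Total fee: 5 + 9 = 14.
No cover costs less than 14.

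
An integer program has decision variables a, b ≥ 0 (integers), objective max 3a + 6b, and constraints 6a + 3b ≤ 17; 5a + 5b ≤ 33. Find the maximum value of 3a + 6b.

30

(a,b)=(0,5) is feasible, giving 30.
(a,b)=(0,4) is feasible, giving 24.
No feasible integer point exceeds 30.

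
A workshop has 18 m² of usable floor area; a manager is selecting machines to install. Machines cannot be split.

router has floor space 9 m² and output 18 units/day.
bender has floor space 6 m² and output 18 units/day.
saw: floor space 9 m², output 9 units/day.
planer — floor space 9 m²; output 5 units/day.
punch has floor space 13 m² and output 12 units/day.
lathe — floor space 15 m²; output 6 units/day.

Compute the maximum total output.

Treat it as a binary knapsack problem.
router + bender: floor space 9 + 6 = 15 ≤ 18, output 18 + 18 = 36.
bender + saw: floor space 6 + 9 = 15 ≤ 18, output 18 + 9 = 27.
Best is router and bender with total output 36.

36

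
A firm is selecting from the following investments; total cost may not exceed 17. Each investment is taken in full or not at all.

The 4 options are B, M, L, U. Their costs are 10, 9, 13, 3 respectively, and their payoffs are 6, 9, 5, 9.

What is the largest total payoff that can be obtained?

18

This is a 0-1 knapsack instance.
Allowing fractional choices, the relaxed optimum would be about 21.0, but investments are indivisible.
M + U: cost 9 + 3 = 12 ≤ 17, payoff 9 + 9 = 18.
B + U: cost 10 + 3 = 13 ≤ 17, payoff 6 + 9 = 15.
L + U: cost 13 + 3 = 16 ≤ 17, payoff 5 + 9 = 14.
Best is M and U with total payoff 18.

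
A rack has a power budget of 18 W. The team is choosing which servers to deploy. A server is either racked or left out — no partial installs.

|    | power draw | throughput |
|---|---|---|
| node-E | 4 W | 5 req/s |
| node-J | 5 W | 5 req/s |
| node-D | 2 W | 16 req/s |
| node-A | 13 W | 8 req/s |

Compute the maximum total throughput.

Allowing fractional choices, the relaxed optimum would be about 30.3, but servers are indivisible.
node-E + node-D: power draw 4 + 2 = 6 ≤ 18, throughput 5 + 16 = 21.
node-D + node-A: power draw 2 + 13 = 15 ≤ 18, throughput 16 + 8 = 24.
node-E + node-J + node-D: power draw 4 + 5 + 2 = 11 ≤ 18, throughput 5 + 5 + 16 = 26.
Best is node-E, node-J, and node-D with total throughput 26.

26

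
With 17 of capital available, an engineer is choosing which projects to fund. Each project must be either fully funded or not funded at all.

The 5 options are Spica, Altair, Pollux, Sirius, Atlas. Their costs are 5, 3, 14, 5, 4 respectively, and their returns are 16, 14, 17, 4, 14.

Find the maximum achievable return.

48

This is a 0-1 knapsack instance.
Take Spica, Altair, Sirius, and Atlas: cost 5 + 3 + 5 + 4 = 17 ≤ 17, return 16 + 14 + 4 + 14 = 48.
No other feasible combination does better.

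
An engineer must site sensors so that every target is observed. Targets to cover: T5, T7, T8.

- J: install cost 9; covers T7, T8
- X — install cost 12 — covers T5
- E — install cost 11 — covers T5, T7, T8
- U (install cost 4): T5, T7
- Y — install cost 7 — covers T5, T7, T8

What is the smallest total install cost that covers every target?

7

This is an integer covering problem.
The greedy cost-per-new-target heuristic would pick U and Y for 11, but a cheaper cover exists.
Y alone covers T5, T7, T8 — every target.
Total install cost: 7.
No cover costs less than 7.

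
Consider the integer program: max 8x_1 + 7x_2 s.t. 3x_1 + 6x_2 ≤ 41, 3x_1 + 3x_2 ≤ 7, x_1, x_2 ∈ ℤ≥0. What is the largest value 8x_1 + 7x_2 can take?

(x_1,x_2)=(2,0) is feasible, giving 16.
(x_1,x_2)=(1,1) is feasible, giving 15.
(x_1,x_2)=(1,0) is feasible, giving 8.
No feasible integer point exceeds 16.

16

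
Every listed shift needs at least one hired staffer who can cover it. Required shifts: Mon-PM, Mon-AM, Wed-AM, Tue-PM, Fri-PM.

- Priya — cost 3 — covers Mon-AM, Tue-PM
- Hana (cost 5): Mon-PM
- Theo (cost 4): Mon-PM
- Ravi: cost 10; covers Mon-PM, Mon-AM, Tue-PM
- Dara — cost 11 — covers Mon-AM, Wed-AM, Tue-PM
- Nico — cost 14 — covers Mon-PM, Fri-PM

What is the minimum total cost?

The greedy cost-per-new-shift heuristic would pick Priya, Theo, Dara, and Nico for 32, but a cheaper cover exists.
Choose Dara and Nico: together they cover Mon-PM, Mon-AM, Wed-AM, Tue-PM, Fri-PM — every shift.
Total cost: 11 + 14 = 25.
No cover costs less than 25.

25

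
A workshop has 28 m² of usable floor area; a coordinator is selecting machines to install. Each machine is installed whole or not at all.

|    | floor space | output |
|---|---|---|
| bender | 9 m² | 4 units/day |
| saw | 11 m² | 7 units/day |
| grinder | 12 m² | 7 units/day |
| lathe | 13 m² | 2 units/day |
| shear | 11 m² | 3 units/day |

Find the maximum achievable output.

Allowing fractional choices, the relaxed optimum would be about 16.2, but machines are indivisible.
saw + grinder: floor space 11 + 12 = 23 ≤ 28, output 7 + 7 = 14.
bender + saw: floor space 9 + 11 = 20 ≤ 28, output 4 + 7 = 11.
bender + grinder: floor space 9 + 12 = 21 ≤ 28, output 4 + 7 = 11.
Best is saw and grinder with total output 14.

14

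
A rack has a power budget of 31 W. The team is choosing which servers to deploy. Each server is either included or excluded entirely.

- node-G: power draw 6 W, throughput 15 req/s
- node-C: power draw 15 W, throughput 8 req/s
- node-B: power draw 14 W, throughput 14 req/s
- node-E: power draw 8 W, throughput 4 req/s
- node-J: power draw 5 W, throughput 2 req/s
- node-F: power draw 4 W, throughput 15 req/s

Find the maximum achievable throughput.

Allowing fractional choices, the relaxed optimum would be about 47.7, but servers are indivisible.
node-G + node-B + node-J + node-F: power draw 6 + 14 + 5 + 4 = 29 ≤ 31, throughput 15 + 14 + 2 + 15 = 46.
node-G + node-B + node-F: power draw 6 + 14 + 4 = 24 ≤ 31, throughput 15 + 14 + 15 = 44.
node-G + node-C + node-J + node-F: power draw 6 + 15 + 5 + 4 = 30 ≤ 31, throughput 15 + 8 + 2 + 15 = 40.
Best is node-G, node-B, node-J, and node-F with total throughput 46.

46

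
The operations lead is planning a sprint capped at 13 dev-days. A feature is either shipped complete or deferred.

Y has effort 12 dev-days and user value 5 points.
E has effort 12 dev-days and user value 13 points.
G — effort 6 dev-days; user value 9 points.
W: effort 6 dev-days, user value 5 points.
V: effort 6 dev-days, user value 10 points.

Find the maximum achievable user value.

19

Treat it as a binary knapsack problem.
G + W: effort 6 + 6 = 12 ≤ 13, user value 9 + 5 = 14.
G + V: effort 6 + 6 = 12 ≤ 13, user value 9 + 10 = 19.
W + V: effort 6 + 6 = 12 ≤ 13, user value 5 + 10 = 15.
Best is G and V with total user value 19.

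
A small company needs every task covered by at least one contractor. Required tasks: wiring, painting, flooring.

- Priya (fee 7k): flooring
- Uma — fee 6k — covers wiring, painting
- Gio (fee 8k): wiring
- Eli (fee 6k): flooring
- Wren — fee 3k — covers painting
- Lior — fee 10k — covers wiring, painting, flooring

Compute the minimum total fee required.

This is an integer covering problem.
Lior alone covers wiring, painting, flooring — every task.
Total fee: 10.

10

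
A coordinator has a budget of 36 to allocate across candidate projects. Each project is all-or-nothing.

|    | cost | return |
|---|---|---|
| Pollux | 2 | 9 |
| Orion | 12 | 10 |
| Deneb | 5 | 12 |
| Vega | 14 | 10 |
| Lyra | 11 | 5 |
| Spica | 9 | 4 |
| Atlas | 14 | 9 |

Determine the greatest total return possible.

41

Treat it as a binary knapsack problem.
Allowing fractional choices, the relaxed optimum would be about 42.9, but projects are indivisible.
Pollux + Orion + Deneb + Atlas: cost 2 + 12 + 5 + 14 = 33 ≤ 36, return 9 + 10 + 12 + 9 = 40.
Pollux + Orion + Deneb + Vega: cost 2 + 12 + 5 + 14 = 33 ≤ 36, return 9 + 10 + 12 + 10 = 41.
Pollux + Deneb + Vega + Atlas: cost 2 + 5 + 14 + 14 = 35 ≤ 36, return 9 + 12 + 10 + 9 = 40.
Best is Pollux, Orion, Deneb, and Vega with total return 41.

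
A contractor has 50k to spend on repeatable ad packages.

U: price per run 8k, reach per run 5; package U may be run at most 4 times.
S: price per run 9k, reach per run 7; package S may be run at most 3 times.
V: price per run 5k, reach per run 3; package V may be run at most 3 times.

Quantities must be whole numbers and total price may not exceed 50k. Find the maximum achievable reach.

35

S has the best ratio (7/9); taking only S gives at most 3×7 = 21 (stopped by the supply cap of 3).
Mixing does better — 1×U, 3×S, and 3×V: price 50 ≤ 50, reach 1·5 + 3·7 + 3·3 = 35.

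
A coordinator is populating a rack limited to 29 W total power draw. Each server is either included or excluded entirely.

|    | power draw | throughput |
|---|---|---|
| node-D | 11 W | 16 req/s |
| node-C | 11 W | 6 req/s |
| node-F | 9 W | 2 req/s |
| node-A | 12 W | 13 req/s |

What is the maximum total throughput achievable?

29

node-D + node-C: power draw 11 + 11 = 22 ≤ 29, throughput 16 + 6 = 22.
node-D + node-A: power draw 11 + 12 = 23 ≤ 29, throughput 16 + 13 = 29.
Best is node-D and node-A with total throughput 29.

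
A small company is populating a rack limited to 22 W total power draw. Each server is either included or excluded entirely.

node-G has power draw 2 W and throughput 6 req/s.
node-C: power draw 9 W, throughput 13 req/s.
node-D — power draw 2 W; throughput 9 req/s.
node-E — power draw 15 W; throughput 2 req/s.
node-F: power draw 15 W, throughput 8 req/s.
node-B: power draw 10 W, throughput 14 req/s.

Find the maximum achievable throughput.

Allowing fractional choices, the relaxed optimum would be about 40.6, but servers are indivisible.
node-G + node-C + node-B: power draw 2 + 9 + 10 = 21 ≤ 22, throughput 6 + 13 + 14 = 33.
node-G + node-D + node-B: power draw 2 + 2 + 10 = 14 ≤ 22, throughput 6 + 9 + 14 = 29.
node-C + node-D + node-B: power draw 9 + 2 + 10 = 21 ≤ 22, throughput 13 + 9 + 14 = 36.
Best is node-C, node-D, and node-B with total throughput 36.

36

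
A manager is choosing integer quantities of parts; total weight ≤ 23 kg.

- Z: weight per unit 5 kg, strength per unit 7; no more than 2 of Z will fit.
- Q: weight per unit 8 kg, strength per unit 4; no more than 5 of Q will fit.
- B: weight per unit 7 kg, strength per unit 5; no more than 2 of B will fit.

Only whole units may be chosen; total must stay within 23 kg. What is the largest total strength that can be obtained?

This is a bounded integer knapsack.
Take 2×Z and 1×B: weight 17 ≤ 23, strength 2·7 + 1·5 = 19.
Z has the best ratio (7/5) and is taken to its limit of 2; remaining capacity is filled optimally with the others.

19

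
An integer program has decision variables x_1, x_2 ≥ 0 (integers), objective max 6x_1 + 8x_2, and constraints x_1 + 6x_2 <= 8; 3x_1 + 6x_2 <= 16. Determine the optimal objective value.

30

The continuous relaxation peaks at (5.33, 0) with value 32.00; rounding to a feasible lattice point costs some objective.
(x_1,x_2)=(5,0): 1·5+6·0=5≤8, 3·5+6·0=15≤16, objective 30.
(x_1,x_2)=(4,0): 1·4+6·0=4≤8, 3·4+6·0=12≤16, objective 24.
The best lattice point is (5,0), giving 30.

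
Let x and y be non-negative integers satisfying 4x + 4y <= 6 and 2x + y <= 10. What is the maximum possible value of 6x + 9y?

9

(x,y)=(0,1) is feasible, giving 9.
(x,y)=(1,0) is feasible, giving 6.
(x,y)=(0,0) is feasible, giving 0.
The best lattice point is (0,1), giving 9.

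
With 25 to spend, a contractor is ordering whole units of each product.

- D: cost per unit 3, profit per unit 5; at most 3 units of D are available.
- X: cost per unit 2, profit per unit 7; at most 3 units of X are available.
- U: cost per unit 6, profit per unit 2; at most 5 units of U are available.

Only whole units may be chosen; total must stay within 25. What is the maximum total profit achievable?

38

This is a bounded integer knapsack.
Take 3×D, 3×X, and 1×U: cost 21 ≤ 25, profit 3·5 + 3·7 + 1·2 = 38.
X has the best ratio (7/2) and is taken to its limit of 3; remaining capacity is filled optimally with the others.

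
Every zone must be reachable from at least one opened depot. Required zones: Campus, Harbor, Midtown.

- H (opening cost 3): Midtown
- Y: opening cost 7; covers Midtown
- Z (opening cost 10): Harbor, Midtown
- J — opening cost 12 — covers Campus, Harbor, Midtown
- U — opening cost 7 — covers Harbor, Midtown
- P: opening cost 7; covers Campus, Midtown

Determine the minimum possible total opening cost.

12

This is a weighted set-cover instance.
The greedy cost-per-new-zone heuristic would pick H and J for 15, but a cheaper cover exists.
J alone covers Campus, Harbor, Midtown — every zone.
Total opening cost: 12.
No cover costs less than 12.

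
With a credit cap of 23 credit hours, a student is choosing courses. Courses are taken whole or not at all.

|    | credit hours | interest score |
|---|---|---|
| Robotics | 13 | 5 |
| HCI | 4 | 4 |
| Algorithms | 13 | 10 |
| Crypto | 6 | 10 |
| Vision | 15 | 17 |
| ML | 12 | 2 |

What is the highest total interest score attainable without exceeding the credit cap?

Allowing fractional choices, the relaxed optimum would be about 29.0, but courses are indivisible.
Crypto + Vision: credit hours 6 + 15 = 21 ≤ 23, interest score 10 + 17 = 27.
HCI + Algorithms + Crypto: credit hours 4 + 13 + 6 = 23 ≤ 23, interest score 4 + 10 + 10 = 24.
Best is Crypto and Vision with total interest score 27.

27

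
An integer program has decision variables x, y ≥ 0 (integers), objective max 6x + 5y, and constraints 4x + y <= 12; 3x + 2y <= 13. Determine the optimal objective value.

31

(x,y)=(1,5) is feasible, giving 31.
(x,y)=(0,6) is feasible, giving 30.
(x,y)=(1,4) is feasible, giving 26.
(x,y)=(0,5) is feasible, giving 25.
Maximum is 31 at (x,y)=(1,5).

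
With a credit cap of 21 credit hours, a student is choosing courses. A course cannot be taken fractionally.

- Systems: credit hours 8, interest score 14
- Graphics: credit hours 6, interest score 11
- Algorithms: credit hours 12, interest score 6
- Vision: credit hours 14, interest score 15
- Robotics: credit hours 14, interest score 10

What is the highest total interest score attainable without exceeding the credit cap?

Take Graphics and Vision: credit hours 6 + 14 = 20 ≤ 21, interest score 11 + 15 = 26.
No other feasible combination does better.

26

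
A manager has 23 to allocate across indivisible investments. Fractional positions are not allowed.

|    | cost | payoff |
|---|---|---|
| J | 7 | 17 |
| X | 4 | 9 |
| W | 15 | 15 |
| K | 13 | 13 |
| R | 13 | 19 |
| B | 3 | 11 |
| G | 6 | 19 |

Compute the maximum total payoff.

56

Allowing fractional choices, the relaxed optimum would be about 60.4, but investments are indivisible.
J + X + B + G: cost 7 + 4 + 3 + 6 = 20 ≤ 23, payoff 17 + 9 + 11 + 19 = 56.
R + B + G: cost 13 + 3 + 6 = 22 ≤ 23, payoff 19 + 11 + 19 = 49.
Best is J, X, B, and G with total payoff 56.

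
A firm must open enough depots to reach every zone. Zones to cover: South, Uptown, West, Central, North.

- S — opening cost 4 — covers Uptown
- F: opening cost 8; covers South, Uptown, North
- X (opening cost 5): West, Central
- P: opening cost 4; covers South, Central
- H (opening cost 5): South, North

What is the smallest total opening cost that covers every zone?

The greedy cost-per-new-zone heuristic would pick P, S, X, and H for 18, but a cheaper cover exists.
Choose F and X: together they cover South, Uptown, West, Central, North — every zone.
Total opening cost: 8 + 5 = 13.
No cover costs less than 13.

13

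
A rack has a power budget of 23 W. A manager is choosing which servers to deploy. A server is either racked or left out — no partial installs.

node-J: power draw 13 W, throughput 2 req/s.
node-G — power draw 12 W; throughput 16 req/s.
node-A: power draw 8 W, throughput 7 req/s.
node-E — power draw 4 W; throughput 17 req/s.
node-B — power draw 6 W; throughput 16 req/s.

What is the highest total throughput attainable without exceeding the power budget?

49

Allowing fractional choices, the relaxed optimum would be about 49.9, but servers are indivisible.
node-G + node-E + node-B: power draw 12 + 4 + 6 = 22 ≤ 23, throughput 16 + 17 + 16 = 49.
node-J + node-E + node-B: power draw 13 + 4 + 6 = 23 ≤ 23, throughput 2 + 17 + 16 = 35.
node-A + node-E + node-B: power draw 8 + 4 + 6 = 18 ≤ 23, throughput 7 + 17 + 16 = 40.
Best is node-G, node-E, and node-B with total throughput 49.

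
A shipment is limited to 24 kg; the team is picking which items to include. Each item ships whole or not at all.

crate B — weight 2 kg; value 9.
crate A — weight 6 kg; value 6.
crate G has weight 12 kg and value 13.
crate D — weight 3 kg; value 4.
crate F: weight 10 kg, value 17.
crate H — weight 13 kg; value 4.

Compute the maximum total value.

Allowing fractional choices, the relaxed optimum would be about 39.8, but items are indivisible.
crate B + crate A + crate F: weight 2 + 6 + 10 = 18 ≤ 24, value 9 + 6 + 17 = 32.
crate B + crate G + crate F: weight 2 + 12 + 10 = 24 ≤ 24, value 9 + 13 + 17 = 39.
crate B + crate A + crate D + crate F: weight 2 + 6 + 3 + 10 = 21 ≤ 24, value 9 + 6 + 4 + 17 = 36.
Best is crate B, crate G, and crate F with total value 39.

39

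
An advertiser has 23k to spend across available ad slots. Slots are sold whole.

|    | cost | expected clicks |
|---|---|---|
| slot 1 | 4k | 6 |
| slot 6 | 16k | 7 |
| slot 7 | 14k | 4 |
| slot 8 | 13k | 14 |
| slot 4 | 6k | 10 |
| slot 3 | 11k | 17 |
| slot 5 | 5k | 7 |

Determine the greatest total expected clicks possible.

34

Allowing fractional choices, the relaxed optimum would be about 35.8, but ad slots are indivisible.
slot 4 + slot 3 + slot 5: cost 6 + 11 + 5 = 22 ≤ 23, expected clicks 10 + 17 + 7 = 34.
slot 1 + slot 4 + slot 3: cost 4 + 6 + 11 = 21 ≤ 23, expected clicks 6 + 10 + 17 = 33.
Best is slot 4, slot 3, and slot 5 with total expected clicks 34.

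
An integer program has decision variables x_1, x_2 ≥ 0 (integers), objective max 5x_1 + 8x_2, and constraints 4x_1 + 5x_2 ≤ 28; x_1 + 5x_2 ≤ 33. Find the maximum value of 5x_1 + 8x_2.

42

(x_1,x_2)=(2,4): 4·2+5·4=28≤28, 1·2+5·4=22≤33, objective 42.
(x_1,x_2)=(0,5): 4·0+5·5=25≤28, 1·0+5·5=25≤33, objective 40.
Maximum is 42 at (x_1,x_2)=(2,4).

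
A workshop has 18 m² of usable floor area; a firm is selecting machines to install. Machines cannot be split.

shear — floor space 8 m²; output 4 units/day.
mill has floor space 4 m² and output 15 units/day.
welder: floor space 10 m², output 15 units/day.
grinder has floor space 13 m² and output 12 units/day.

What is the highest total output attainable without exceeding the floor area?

30

Allowing fractional choices, the relaxed optimum would be about 33.7, but machines are indivisible.
mill + grinder: floor space 4 + 13 = 17 ≤ 18, output 15 + 12 = 27.
mill + welder: floor space 4 + 10 = 14 ≤ 18, output 15 + 15 = 30.
Best is mill and welder with total output 30.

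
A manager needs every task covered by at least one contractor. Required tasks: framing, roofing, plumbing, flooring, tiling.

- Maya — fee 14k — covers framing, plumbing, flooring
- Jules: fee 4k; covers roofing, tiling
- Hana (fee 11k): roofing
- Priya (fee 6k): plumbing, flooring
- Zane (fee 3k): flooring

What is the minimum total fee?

18

The greedy cost-per-new-task heuristic would pick Jules, Priya, and Maya for 24, but a cheaper cover exists.
Choose Maya and Jules: together they cover framing, roofing, plumbing, flooring, tiling — every task.
Total fee: 14 + 4 = 18.
No cover costs less than 18.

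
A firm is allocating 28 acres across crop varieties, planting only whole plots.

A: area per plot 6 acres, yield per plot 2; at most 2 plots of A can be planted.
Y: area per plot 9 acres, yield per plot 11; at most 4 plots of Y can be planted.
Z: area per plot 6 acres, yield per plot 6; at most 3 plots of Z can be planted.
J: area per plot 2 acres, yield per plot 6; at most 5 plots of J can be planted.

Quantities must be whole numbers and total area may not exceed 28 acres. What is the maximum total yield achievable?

52

J has the best ratio (6/2); taking only J gives at most 5×6 = 30 (stopped by the supply cap of 5).
Mixing does better — 2×Y and 5×J: area 28 ≤ 28, yield 2·11 + 5·6 = 52.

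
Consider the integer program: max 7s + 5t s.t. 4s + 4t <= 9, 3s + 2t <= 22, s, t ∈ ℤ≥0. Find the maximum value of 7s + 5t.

The continuous relaxation peaks at (2.25, 0) with value 15.75; rounding to a feasible lattice point costs some objective.
(s,t)=(2,0): 4·2+4·0=8≤9, 3·2+2·0=6≤22, objective 14.
(s,t)=(1,1): 4·1+4·1=8≤9, 3·1+2·1=5≤22, objective 12.
(s,t)=(1,0): 4·1+4·0=4≤9, 3·1+2·0=3≤22, objective 7.
The best lattice point is (2,0), giving 14.

14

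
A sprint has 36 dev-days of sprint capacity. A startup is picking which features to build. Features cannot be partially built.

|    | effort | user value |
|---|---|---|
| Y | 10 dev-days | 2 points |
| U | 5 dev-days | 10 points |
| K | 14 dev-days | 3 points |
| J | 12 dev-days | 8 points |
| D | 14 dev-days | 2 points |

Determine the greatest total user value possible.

Y + U + J: effort 10 + 5 + 12 = 27 ≤ 36, user value 2 + 10 + 8 = 20.
U + J + D: effort 5 + 12 + 14 = 31 ≤ 36, user value 10 + 8 + 2 = 20.
U + K + J: effort 5 + 14 + 12 = 31 ≤ 36, user value 10 + 3 + 8 = 21.
Best is U, K, and J with total user value 21.

21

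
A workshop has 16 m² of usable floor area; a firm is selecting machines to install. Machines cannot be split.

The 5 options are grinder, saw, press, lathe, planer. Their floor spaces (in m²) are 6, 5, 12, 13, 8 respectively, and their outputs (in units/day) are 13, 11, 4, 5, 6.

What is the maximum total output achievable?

24

Allowing fractional choices, the relaxed optimum would be about 27.8, but machines are indivisible.
grinder + planer: floor space 6 + 8 = 14 ≤ 16, output 13 + 6 = 19.
grinder + saw: floor space 6 + 5 = 11 ≤ 16, output 13 + 11 = 24.
Best is grinder and saw with total output 24.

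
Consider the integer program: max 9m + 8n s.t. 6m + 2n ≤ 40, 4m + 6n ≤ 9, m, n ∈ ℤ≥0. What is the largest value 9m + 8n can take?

18

(m,n)=(2,0) is feasible, giving 18.
(m,n)=(1,0) is feasible, giving 9.
No feasible integer point exceeds 18.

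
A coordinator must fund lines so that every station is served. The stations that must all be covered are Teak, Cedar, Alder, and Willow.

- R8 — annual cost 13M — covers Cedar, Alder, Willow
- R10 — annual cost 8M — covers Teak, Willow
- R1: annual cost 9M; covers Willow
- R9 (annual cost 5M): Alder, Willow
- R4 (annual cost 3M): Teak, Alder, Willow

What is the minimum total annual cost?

16

Choose R8 and R4: together they cover Teak, Cedar, Alder, Willow — every station.
Total annual cost: 13 + 3 = 16.
No cover costs less than 16.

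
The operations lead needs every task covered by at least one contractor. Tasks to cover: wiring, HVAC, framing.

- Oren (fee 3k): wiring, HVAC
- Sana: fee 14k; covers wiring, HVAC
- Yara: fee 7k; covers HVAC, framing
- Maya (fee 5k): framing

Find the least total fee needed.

This is a weighted set-cover instance.
Choose Oren and Maya: together they cover wiring, HVAC, framing — every task.
Total fee: 3 + 5 = 8.
No cover costs less than 8.

8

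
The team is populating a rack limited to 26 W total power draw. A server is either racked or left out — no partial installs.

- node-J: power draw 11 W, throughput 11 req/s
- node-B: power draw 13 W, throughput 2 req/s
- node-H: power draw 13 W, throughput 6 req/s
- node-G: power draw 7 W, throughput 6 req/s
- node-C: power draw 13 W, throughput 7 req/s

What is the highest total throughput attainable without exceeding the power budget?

Allowing fractional choices, the relaxed optimum would be about 21.3, but servers are indivisible.
node-J + node-G: power draw 11 + 7 = 18 ≤ 26, throughput 11 + 6 = 17.
node-J + node-H: power draw 11 + 13 = 24 ≤ 26, throughput 11 + 6 = 17.
node-J + node-C: power draw 11 + 13 = 24 ≤ 26, throughput 11 + 7 = 18.
Best is node-J and node-C with total throughput 18.

18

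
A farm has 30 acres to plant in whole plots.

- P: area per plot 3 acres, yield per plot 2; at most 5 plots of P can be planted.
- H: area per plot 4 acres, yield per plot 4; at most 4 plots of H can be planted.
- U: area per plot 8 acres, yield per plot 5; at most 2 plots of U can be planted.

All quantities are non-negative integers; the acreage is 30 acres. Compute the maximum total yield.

This is a bounded integer knapsack.
2×P, 4×H, and 1×U: area 30 ≤ 30, yield 2·2 + 4·4 + 1·5 = 25.
4×P and 4×H: area 28 ≤ 30, yield 4·2 + 4·4 = 24.
Best is 25.

25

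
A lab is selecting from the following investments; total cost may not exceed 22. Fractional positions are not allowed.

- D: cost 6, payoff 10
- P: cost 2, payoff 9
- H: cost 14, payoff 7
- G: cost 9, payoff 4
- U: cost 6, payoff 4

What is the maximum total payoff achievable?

Allowing fractional choices, the relaxed optimum would be about 27.0, but investments are indivisible.
D + P + U: cost 6 + 2 + 6 = 14 ≤ 22, payoff 10 + 9 + 4 = 23.
D + P + H: cost 6 + 2 + 14 = 22 ≤ 22, payoff 10 + 9 + 7 = 26.
D + P + G: cost 6 + 2 + 9 = 17 ≤ 22, payoff 10 + 9 + 4 = 23.
Best is D, P, and H with total payoff 26.

26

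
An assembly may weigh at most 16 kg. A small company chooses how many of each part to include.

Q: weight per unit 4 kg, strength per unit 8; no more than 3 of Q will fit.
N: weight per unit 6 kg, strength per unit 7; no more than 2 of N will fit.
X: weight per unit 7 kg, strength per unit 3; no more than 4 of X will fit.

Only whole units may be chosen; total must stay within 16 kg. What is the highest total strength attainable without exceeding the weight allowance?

24

3×Q: weight 12 ≤ 16, strength 3·8 = 24.
2×Q and 1×N: weight 14 ≤ 16, strength 2·8 + 1·7 = 23.
Best is 24.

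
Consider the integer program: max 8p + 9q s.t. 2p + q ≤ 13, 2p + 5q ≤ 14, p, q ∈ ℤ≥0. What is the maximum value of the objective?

48

The continuous relaxation peaks at (6.38, 0.25) with value 53.25; rounding to a feasible lattice point costs some objective.
(p,q)=(6,0): 2·6+1·0=12≤13, 2·6+5·0=12≤14, objective 48.
(p,q)=(5,0): 2·5+1·0=10≤13, 2·5+5·0=10≤14, objective 40.
The best lattice point is (6,0), giving 48.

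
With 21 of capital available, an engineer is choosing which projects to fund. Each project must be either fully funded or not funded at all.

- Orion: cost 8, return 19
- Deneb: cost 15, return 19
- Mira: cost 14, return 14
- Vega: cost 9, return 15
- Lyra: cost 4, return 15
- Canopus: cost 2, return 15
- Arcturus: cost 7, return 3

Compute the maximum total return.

This is a 0-1 knapsack instance.
Allowing fractional choices, the relaxed optimum would be about 60.7, but projects are indivisible.
Orion + Lyra + Canopus + Arcturus: cost 8 + 4 + 2 + 7 = 21 ≤ 21, return 19 + 15 + 15 + 3 = 52.
Orion + Vega + Canopus: cost 8 + 9 + 2 = 19 ≤ 21, return 19 + 15 + 15 = 49.
Orion + Lyra + Canopus: cost 8 + 4 + 2 = 14 ≤ 21, return 19 + 15 + 15 = 49.
Best is Orion, Lyra, Canopus, and Arcturus with total return 52.

52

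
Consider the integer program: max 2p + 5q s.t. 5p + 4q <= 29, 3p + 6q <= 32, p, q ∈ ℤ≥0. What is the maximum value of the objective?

(p,q)=(0,5): 5·0+4·5=20≤29, 3·0+6·5=30≤32, objective 25.
(p,q)=(1,4): 5·1+4·4=21≤29, 3·1+6·4=27≤32, objective 22.
Maximum is 25 at (p,q)=(0,5).

25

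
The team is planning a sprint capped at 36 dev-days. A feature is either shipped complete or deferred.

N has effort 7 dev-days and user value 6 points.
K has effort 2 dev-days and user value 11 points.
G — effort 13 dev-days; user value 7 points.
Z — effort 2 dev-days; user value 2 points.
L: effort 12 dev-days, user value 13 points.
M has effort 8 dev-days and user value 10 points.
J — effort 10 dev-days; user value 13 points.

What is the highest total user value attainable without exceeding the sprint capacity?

Allowing fractional choices, the relaxed optimum would be about 50.7, but features are indivisible.
K + Z + L + M + J: effort 2 + 2 + 12 + 8 + 10 = 34 ≤ 36, user value 11 + 2 + 13 + 10 + 13 = 49.
N + K + Z + L + J: effort 7 + 2 + 2 + 12 + 10 = 33 ≤ 36, user value 6 + 11 + 2 + 13 + 13 = 45.
K + L + M + J: effort 2 + 12 + 8 + 10 = 32 ≤ 36, user value 11 + 13 + 10 + 13 = 47.
Best is K, Z, L, M, and J with total user value 49.

49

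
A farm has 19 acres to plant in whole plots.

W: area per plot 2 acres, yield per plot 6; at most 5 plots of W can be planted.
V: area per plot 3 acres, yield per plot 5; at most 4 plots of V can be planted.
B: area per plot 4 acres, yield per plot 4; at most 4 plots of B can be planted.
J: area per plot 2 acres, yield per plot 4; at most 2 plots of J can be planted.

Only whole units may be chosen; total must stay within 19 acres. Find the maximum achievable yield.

Take 5×W and 3×V: area 19 ≤ 19, yield 5·6 + 3·5 = 45.
W has the best ratio (6/2) and is taken to its limit of 5; remaining capacity is filled optimally with the others.

45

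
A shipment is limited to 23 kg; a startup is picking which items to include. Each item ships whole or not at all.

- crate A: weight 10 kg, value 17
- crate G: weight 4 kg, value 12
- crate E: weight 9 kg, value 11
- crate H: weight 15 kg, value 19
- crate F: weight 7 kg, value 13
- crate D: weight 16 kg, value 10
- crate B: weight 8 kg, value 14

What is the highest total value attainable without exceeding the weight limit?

43

crate A + crate G + crate F: weight 10 + 4 + 7 = 21 ≤ 23, value 17 + 12 + 13 = 42.
crate A + crate G + crate B: weight 10 + 4 + 8 = 22 ≤ 23, value 17 + 12 + 14 = 43.
Best is crate A, crate G, and crate B with total value 43.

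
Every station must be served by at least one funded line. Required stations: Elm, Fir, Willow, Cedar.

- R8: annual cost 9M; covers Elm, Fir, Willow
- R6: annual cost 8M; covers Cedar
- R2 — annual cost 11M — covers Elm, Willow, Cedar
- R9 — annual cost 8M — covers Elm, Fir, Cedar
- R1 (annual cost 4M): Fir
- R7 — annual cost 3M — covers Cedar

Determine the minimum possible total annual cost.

The greedy cost-per-new-station heuristic would pick R9 and R8 for 17, but a cheaper cover exists.
Choose R8 and R7: together they cover Elm, Fir, Willow, Cedar — every station.
Total annual cost: 9 + 3 = 12.
No cover costs less than 12.

12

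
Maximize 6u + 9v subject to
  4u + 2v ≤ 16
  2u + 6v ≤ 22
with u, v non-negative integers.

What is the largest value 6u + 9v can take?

Relaxing integrality, the LP optimum is 40.80 at (u,v) = (2.6, 2.8), which is not an integer point.
(u,v)=(2,3): 4·2+2·3=14≤16, 2·2+6·3=22≤22, objective 39.
(u,v)=(3,2): 4·3+2·2=16≤16, 2·3+6·2=18≤22, objective 36.
(u,v)=(1,3): 4·1+2·3=10≤16, 2·1+6·3=20≤22, objective 33.
(u,v)=(2,2): 4·2+2·2=12≤16, 2·2+6·2=16≤22, objective 30.
The best lattice point is (2,3), giving 39.

39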